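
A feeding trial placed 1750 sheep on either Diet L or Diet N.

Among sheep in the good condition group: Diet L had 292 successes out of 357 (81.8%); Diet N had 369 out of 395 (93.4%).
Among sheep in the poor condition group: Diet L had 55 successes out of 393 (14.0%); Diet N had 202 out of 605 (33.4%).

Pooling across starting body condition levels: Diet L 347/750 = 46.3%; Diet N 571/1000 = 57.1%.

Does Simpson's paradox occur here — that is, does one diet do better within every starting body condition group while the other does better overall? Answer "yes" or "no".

no

Within each starting body condition level (good condition 81.8% vs 93.4%; poor condition 14.0% vs 33.4%), Diet N has the higher rate every time. Pooled: 46.3% vs 57.1% — Diet N has the higher rate overall. They agree.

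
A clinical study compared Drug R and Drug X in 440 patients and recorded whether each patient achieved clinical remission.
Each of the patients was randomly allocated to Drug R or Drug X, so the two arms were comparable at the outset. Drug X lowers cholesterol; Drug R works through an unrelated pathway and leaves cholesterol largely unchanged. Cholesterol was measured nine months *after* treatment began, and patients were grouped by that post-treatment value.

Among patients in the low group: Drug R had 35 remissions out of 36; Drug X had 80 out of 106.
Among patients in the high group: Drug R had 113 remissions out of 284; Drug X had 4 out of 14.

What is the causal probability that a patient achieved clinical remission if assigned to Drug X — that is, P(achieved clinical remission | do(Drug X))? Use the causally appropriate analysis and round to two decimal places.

0.70

The stratified and pooled comparisons disagree (Drug R wins within each cholesterol; Drug X wins overall), so the answer turns on the causal role of cholesterol.
Because the drug influences cholesterol, cholesterol is a post-treatment mediator, not a confounder. Stratifying on it would bias the estimate; the causal effect is the crude pooled difference.
So P(outcome | do(Drug X)) is just the pooled rate for Drug X: 84/120 = 0.700.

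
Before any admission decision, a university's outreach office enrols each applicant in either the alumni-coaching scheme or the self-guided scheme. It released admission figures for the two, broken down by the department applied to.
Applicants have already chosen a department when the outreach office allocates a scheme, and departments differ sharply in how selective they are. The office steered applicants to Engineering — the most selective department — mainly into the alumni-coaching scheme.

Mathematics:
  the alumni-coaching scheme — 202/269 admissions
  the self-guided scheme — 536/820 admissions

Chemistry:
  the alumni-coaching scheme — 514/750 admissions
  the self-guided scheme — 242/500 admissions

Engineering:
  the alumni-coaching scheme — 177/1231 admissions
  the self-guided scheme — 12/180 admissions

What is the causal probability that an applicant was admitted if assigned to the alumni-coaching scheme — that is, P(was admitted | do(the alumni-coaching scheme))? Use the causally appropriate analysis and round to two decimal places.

Since department is a pre-existing factor (not a product of the outreach scheme) and it affects the outcome on its own, it is a confounder. The stratified rates, not the pooled rate, identify the causal effect.
Standardising the alumni-coaching scheme to the population department mix: 0.290·202/269 + 0.333·514/750 + 0.376·177/1231 = 0.501.

0.50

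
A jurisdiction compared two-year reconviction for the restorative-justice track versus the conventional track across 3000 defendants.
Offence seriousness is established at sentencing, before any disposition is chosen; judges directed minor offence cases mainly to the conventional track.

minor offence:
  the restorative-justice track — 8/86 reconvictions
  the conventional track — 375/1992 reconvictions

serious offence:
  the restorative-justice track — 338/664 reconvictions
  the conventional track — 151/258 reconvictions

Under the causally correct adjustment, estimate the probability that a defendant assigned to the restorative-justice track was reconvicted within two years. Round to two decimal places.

0.22

The offence seriousness-specific comparison favours the restorative-justice track throughout, but the pooled figures favour the conventional track. The question is whether to condition on offence seriousness.
Offence seriousness satisfies the back-door criterion: it is not a descendant of the disposition, and it blocks the spurious path from disposition to outcome. Adjusting for it (i.e., using the within-offence seriousness rates) gives the causal effect.
Standardising the restorative-justice track to the population offence seriousness mix: 0.693·8/86 + 0.307·338/664 = 0.221.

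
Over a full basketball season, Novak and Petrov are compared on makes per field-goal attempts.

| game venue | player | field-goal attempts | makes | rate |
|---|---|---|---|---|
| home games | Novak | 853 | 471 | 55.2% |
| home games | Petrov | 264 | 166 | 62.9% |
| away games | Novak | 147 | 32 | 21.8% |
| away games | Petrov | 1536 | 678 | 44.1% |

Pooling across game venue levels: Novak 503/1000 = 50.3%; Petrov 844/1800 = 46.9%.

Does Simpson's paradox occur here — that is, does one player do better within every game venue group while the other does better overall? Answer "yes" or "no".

yes

Within each game venue level (home games 55.2% vs 62.9%; away games 21.8% vs 44.1%), Petrov has the higher rate every time. Pooled: 50.3% vs 46.9% — Novak has the higher rate overall. The two comparisons disagree.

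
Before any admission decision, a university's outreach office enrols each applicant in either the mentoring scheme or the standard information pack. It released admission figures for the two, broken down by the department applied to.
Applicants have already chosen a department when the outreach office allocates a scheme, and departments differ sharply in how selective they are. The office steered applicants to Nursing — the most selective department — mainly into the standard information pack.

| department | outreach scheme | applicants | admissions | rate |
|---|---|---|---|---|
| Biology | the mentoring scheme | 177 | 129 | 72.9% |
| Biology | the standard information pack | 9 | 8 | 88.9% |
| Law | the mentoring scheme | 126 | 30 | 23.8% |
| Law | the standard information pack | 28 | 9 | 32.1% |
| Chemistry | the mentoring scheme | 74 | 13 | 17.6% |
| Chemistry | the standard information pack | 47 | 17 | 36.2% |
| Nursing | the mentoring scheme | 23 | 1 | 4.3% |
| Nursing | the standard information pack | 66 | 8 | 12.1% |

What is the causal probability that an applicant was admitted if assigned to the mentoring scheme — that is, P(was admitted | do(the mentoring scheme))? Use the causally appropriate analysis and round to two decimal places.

0.36

The department-specific comparison favours the standard information pack throughout, but the pooled figures favour the mentoring scheme. The question is whether to condition on department.
Nothing the outreach scheme does changes department; the imbalance is an allocation artefact. With department also predicting the outcome, the pooled figure is confounded, and the within-stratum comparison is the causal one.
Standardising the mentoring scheme to the population department mix: 0.338·129/177 + 0.280·30/126 + 0.220·13/74 + 0.162·1/23 = 0.359.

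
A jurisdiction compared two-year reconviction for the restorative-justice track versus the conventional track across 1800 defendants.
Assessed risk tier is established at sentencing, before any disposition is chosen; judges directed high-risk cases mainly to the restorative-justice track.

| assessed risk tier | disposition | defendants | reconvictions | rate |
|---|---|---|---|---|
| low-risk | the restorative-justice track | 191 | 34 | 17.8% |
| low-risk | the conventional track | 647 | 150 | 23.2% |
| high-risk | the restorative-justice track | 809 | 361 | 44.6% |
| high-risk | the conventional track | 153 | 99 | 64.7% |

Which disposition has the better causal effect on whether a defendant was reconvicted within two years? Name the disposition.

the restorative-justice track

Since assessed risk tier is a pre-existing factor (not a product of the disposition) and it affects the outcome on its own, it is a confounder. The stratified rates, not the pooled rate, identify the causal effect.
Within each level — low-risk: 17.8% vs 23.2%; high-risk: 44.6% vs 64.7% — the restorative-justice track is lower every time.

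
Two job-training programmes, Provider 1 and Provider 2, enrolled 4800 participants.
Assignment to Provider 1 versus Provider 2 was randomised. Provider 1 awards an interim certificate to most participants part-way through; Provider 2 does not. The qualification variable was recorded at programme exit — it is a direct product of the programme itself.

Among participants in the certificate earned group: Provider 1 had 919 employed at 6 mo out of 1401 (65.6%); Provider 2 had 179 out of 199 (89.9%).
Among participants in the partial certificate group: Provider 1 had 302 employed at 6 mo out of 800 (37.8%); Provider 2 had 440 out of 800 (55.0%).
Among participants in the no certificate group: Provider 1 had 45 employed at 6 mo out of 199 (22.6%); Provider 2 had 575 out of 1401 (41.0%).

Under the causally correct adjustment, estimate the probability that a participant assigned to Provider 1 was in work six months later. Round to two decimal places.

0.53

Provider 2 is higher inside every qualification attained during the programme stratum but Provider 1 is higher in aggregate. Whether to stratify depends on how qualification attained during the programme relates to the programme.
The distribution of qualification attained during the programme is itself part of what the programme does — it is an intermediate outcome. Holding it fixed would remove that part of the effect; the total effect is the pooled difference.
So P(outcome | do(Provider 1)) is just the pooled rate for Provider 1: 1266/2400 = 0.527.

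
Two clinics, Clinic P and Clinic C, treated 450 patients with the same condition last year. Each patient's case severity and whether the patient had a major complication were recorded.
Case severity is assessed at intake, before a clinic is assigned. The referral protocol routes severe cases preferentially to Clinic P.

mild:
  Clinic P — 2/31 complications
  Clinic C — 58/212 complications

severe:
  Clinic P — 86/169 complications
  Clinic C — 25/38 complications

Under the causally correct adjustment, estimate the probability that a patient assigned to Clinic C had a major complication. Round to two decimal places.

0.45

Here case severity is a common cause — it drives both which clinic a case falls under and the outcome. The crude comparison mixes populations; the stratum-specific rates are the causally relevant ones.
Standardising Clinic C to the population case severity mix: 0.540·58/212 + 0.460·25/38 = 0.450.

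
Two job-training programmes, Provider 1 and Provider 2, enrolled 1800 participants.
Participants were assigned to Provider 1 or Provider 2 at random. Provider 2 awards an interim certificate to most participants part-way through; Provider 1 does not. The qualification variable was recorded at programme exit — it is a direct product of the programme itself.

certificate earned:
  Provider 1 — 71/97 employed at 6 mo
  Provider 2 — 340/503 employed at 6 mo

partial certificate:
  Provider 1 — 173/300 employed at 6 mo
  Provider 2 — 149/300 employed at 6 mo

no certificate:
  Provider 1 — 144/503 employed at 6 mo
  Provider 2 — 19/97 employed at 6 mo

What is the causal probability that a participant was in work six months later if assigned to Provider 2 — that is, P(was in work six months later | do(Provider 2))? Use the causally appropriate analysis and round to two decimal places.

The stratified and pooled comparisons disagree (Provider 1 wins within each qualification attained during the programme; Provider 2 wins overall), so the answer turns on the causal role of qualification attained during the programme.
The distribution of qualification attained during the programme is itself part of what the programme does — it is an intermediate outcome. Holding it fixed would remove that part of the effect; the total effect is the pooled difference.
So P(outcome | do(Provider 2)) is just the pooled rate for Provider 2: 508/900 = 0.564.

0.56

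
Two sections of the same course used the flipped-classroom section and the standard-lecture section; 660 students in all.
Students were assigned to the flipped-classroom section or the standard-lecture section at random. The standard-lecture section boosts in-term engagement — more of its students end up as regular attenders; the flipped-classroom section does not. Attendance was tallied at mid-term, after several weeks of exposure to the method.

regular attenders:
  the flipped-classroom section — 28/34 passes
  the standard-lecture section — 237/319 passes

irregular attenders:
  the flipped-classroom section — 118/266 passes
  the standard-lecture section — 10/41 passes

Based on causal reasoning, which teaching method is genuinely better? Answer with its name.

the standard-lecture section

Within every mid-term attendance level the flipped-classroom section has the higher rate, yet pooled the standard-lecture section does — Simpson's reversal.
Because the teaching method influences mid-term attendance, mid-term attendance is a post-treatment mediator, not a confounder. Stratifying on it would bias the estimate; the causal effect is the crude pooled difference.
Pooled: the flipped-classroom section 48.7% vs the standard-lecture section 68.6%; the standard-lecture section is higher overall.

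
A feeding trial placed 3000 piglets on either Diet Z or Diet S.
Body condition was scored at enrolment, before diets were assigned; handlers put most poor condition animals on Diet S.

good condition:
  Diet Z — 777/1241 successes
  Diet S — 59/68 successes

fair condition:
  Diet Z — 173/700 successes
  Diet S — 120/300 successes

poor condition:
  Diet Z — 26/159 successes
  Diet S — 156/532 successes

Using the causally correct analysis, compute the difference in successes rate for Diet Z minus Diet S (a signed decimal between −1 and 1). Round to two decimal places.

-0.19

Nothing the diet does changes starting body condition; the imbalance is an allocation artefact. With starting body condition also predicting the outcome, the pooled figure is confounded, and the within-stratum comparison is the causal one.
Adjusting over the population distribution of starting body condition: 0.436·(0.626−0.868) + 0.333·(0.247−0.400) + 0.230·(0.164−0.293) = -0.186.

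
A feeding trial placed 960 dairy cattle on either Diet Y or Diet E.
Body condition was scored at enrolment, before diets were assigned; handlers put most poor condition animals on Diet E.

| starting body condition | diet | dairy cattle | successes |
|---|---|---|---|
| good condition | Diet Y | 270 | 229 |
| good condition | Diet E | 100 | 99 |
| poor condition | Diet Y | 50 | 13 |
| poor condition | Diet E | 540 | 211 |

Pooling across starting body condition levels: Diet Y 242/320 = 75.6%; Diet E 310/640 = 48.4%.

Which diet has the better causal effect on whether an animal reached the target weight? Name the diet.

Diet E

Here starting body condition is a common cause — it drives both which diet a case falls under and the outcome. The crude comparison mixes populations; the stratum-specific rates are the causally relevant ones.
Within each level — good condition: 84.8% vs 99.0%; poor condition: 26.0% vs 39.1% — Diet E is higher every time.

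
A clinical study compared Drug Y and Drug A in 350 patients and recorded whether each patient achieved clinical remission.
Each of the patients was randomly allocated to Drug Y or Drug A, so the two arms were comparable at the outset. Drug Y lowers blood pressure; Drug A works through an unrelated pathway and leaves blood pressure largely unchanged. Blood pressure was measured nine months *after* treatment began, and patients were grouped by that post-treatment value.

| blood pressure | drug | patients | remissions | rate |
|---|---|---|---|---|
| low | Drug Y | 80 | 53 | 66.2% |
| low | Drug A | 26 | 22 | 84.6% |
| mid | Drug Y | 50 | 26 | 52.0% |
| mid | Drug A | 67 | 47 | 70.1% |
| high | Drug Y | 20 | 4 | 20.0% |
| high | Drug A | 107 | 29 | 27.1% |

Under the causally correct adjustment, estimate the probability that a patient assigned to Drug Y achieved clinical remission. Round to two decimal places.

The stratified and pooled comparisons disagree (Drug A wins within each blood pressure; Drug Y wins overall), so the answer turns on the causal role of blood pressure.
Stratifying would compare drugs among patients the drugs themselves sorted into blood pressure groups — a form of selection on an intermediate. The unconditioned pooled rates give the total causal effect.
So P(outcome | do(Drug Y)) is just the pooled rate for Drug Y: 83/150 = 0.553.

0.55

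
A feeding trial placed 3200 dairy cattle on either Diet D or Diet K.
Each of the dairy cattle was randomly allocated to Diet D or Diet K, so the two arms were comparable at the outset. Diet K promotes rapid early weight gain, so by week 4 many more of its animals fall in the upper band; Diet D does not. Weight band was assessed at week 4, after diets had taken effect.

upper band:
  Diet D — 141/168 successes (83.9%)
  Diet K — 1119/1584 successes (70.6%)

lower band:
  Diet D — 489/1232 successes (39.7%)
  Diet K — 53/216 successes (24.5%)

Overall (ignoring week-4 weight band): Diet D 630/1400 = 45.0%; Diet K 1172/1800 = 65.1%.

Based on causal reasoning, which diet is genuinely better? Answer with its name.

Because the diet influences week-4 weight band, week-4 weight band is a post-treatment mediator, not a confounder. Stratifying on it would bias the estimate; the causal effect is the crude pooled difference.
Pooled: Diet D 45.0% vs Diet K 65.1%; Diet K is higher overall.

Diet K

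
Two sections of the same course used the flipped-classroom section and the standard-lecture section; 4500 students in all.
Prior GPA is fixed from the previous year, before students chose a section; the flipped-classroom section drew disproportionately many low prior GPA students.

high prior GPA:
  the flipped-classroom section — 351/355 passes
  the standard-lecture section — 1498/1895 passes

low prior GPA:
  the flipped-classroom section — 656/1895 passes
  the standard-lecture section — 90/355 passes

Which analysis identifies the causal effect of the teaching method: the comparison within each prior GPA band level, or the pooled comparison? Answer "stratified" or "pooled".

stratified

Prior GPA band differs across teaching methods for reasons unrelated to any effect of the teaching method itself, and it separately predicts the outcome — a classic confounder. We must compare within prior GPA band levels.
Within each level — high prior GPA: 98.9% vs 79.1%; low prior GPA: 34.6% vs 25.4% — the flipped-classroom section is higher every time.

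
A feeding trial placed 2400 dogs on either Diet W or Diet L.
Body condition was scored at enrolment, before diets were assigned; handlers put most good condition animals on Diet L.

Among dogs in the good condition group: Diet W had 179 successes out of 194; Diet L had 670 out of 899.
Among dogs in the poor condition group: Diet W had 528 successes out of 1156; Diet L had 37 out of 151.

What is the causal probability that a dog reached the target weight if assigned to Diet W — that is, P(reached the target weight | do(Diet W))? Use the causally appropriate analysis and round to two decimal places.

0.67

Here starting body condition is a common cause — it drives both which diet a case falls under and the outcome. The crude comparison mixes populations; the stratum-specific rates are the causally relevant ones.
Standardising Diet W to the population starting body condition mix: 0.455·179/194 + 0.545·528/1156 = 0.669.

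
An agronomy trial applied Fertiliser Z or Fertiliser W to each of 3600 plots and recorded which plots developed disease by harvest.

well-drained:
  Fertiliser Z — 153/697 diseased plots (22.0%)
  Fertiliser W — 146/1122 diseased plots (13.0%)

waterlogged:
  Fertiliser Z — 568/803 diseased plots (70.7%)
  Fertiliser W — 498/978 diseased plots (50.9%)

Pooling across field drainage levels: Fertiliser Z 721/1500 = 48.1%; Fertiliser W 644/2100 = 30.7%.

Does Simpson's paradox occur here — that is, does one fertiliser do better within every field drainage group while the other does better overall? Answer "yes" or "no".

Within each field drainage level (well-drained 22.0% vs 13.0%; waterlogged 70.7% vs 50.9%), Fertiliser W has the lower rate every time. Pooled: 48.1% vs 30.7% — Fertiliser W has the lower rate overall. They agree.

no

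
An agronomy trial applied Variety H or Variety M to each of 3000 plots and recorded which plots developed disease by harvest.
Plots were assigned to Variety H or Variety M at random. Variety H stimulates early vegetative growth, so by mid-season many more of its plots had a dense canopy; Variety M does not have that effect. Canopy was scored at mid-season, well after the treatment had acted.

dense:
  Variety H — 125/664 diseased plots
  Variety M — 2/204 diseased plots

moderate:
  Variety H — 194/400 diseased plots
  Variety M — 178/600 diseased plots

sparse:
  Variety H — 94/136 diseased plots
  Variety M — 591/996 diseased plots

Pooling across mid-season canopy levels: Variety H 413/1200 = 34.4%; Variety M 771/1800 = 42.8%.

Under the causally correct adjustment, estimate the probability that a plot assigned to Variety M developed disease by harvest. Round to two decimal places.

Variety M is lower inside every mid-season canopy stratum but Variety H is lower in aggregate. Whether to stratify depends on how mid-season canopy relates to the variety.
The distribution of mid-season canopy is itself part of what the variety does — it is an intermediate outcome. Holding it fixed would remove that part of the effect; the total effect is the pooled difference.
So P(outcome | do(Variety M)) is just the pooled rate for Variety M: 771/1800 = 0.428.

0.43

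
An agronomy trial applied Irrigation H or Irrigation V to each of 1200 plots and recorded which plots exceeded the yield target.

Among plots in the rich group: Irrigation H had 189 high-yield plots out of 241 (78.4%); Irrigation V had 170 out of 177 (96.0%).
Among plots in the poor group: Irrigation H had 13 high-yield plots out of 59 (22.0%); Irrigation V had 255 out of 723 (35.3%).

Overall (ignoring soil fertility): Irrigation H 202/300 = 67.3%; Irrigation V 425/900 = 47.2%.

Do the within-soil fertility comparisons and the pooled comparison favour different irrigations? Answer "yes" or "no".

Within each soil fertility level (rich 78.4% vs 96.0%; poor 22.0% vs 35.3%), Irrigation V has the higher rate every time. Pooled: 67.3% vs 47.2% — Irrigation H has the higher rate overall. The two comparisons disagree.

yes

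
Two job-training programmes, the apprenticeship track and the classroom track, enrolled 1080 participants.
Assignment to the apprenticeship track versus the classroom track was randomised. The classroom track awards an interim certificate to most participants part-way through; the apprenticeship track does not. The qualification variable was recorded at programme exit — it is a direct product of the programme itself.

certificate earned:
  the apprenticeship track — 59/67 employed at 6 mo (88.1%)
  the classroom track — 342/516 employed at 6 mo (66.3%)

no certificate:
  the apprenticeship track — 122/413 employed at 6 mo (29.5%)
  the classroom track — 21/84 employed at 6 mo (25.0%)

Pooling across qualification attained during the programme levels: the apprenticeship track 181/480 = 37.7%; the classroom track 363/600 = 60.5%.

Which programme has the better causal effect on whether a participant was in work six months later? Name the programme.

the classroom track

Qualification attained during the programme here is a post-treatment variable shaped by the programme; conditioning on it would introduce bias rather than remove it. The overall comparison is the causal one.
Pooled: the apprenticeship track 37.7% vs the classroom track 60.5%; the classroom track is higher overall.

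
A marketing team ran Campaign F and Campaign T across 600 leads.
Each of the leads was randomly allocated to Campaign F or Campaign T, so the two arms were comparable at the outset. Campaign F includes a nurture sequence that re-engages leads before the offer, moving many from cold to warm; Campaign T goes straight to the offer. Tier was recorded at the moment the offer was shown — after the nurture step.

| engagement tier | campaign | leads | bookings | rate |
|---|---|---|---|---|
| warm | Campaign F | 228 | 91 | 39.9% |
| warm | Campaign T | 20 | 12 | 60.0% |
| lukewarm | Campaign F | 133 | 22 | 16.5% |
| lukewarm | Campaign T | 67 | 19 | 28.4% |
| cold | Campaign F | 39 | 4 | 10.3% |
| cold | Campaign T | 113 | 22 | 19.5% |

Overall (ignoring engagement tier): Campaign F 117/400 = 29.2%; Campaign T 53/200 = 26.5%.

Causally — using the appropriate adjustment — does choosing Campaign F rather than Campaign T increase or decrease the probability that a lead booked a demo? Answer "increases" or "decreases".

The engagement tier-specific comparison favours Campaign T throughout, but the pooled figures favour Campaign F. The question is whether to condition on engagement tier.
The distribution of engagement tier is itself part of what the campaign does — it is an intermediate outcome. Holding it fixed would remove that part of the effect; the total effect is the pooled difference.
Pooled: Campaign F 29.2% vs Campaign T 26.5%; Campaign F is higher overall.

increases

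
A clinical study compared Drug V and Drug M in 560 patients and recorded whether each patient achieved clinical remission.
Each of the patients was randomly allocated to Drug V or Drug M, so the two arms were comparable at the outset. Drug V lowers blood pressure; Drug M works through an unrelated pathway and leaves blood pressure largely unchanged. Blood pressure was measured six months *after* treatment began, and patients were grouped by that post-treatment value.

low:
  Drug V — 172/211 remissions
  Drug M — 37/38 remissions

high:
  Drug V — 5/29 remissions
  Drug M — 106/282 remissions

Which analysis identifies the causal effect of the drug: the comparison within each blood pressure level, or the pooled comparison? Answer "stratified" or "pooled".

pooled

Blood pressure is downstream of the drug. One should not condition on a consequence of treatment, so the overall rates are the right comparison.
Pooled: Drug V 73.8% vs Drug M 44.7%; Drug V is higher overall.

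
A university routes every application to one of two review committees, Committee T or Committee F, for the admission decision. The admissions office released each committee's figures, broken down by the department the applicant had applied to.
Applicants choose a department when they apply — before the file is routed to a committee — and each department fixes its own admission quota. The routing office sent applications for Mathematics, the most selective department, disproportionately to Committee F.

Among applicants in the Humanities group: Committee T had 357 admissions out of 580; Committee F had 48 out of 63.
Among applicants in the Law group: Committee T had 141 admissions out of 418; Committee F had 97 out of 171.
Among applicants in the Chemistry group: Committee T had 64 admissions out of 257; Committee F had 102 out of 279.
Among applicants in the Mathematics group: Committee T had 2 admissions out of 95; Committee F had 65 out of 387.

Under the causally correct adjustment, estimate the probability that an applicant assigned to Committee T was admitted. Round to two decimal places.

0.33

Nothing the review committee does changes department; the imbalance is an allocation artefact. With department also predicting the outcome, the pooled figure is confounded, and the within-stratum comparison is the causal one.
Standardising Committee T to the population department mix: 0.286·357/580 + 0.262·141/418 + 0.238·64/257 + 0.214·2/95 = 0.328.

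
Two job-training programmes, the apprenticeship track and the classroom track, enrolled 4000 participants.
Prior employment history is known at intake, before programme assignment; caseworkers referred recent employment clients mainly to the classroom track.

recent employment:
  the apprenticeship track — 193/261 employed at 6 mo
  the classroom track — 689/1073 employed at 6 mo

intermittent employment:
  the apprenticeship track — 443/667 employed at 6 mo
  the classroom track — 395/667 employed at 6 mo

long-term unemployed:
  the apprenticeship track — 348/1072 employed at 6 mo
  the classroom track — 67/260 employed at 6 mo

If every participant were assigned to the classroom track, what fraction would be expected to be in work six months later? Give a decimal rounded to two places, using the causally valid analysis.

The stratified and pooled comparisons disagree (the apprenticeship track wins within each prior employment history; the classroom track wins overall), so the answer turns on the causal role of prior employment history.
Here prior employment history is a common cause — it drives both which programme a case falls under and the outcome. The crude comparison mixes populations; the stratum-specific rates are the causally relevant ones.
Standardising the classroom track to the population prior employment history mix: 0.334·689/1073 + 0.334·395/667 + 0.333·67/260 = 0.497.

0.50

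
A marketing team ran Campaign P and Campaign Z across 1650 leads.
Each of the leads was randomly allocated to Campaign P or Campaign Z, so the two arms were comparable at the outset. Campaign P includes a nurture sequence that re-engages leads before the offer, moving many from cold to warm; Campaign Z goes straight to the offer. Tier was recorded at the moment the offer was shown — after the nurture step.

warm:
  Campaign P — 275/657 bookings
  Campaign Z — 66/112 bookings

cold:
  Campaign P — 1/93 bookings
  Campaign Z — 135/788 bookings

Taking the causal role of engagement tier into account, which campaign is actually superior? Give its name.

Within every engagement tier level Campaign Z has the higher rate, yet pooled Campaign P does — Simpson's reversal.
Stratifying would compare campaigns among leads the campaigns themselves sorted into engagement tier groups — a form of selection on an intermediate. The unconditioned pooled rates give the total causal effect.
Pooled: Campaign P 36.8% vs Campaign Z 22.3%; Campaign P is higher overall.

Campaign P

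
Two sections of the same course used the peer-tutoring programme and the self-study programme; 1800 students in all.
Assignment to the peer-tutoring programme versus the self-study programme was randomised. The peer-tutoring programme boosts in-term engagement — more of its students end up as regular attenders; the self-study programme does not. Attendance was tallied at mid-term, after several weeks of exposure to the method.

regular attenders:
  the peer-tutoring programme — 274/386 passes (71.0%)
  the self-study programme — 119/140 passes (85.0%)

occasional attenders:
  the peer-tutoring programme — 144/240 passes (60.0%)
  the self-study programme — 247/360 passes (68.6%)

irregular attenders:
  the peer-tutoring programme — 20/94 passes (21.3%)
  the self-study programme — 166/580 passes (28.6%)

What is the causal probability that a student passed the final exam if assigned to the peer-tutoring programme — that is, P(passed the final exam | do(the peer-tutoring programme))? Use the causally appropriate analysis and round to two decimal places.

the self-study programme is higher inside every mid-term attendance stratum but the peer-tutoring programme is higher in aggregate. Whether to stratify depends on how mid-term attendance relates to the teaching method.
Mid-term attendance is downstream of the teaching method. One should not condition on a consequence of treatment, so the overall rates are the right comparison.
So P(outcome | do(the peer-tutoring programme)) is just the pooled rate for the peer-tutoring programme: 438/720 = 0.608.

0.61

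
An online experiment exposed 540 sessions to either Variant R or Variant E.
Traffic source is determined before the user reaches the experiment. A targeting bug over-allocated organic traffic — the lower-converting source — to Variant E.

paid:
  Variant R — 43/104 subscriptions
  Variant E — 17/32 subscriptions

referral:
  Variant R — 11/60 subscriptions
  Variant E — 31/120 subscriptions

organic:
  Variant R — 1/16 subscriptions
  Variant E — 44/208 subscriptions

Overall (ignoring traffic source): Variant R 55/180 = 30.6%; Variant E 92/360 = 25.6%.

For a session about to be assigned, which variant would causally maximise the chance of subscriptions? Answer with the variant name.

Nothing the variant does changes traffic source; the imbalance is an allocation artefact. With traffic source also predicting the outcome, the pooled figure is confounded, and the within-stratum comparison is the causal one.
Within each level — paid: 41.3% vs 53.1%; referral: 18.3% vs 25.8%; organic: 6.2% vs 21.2% — Variant E is higher every time.

Variant E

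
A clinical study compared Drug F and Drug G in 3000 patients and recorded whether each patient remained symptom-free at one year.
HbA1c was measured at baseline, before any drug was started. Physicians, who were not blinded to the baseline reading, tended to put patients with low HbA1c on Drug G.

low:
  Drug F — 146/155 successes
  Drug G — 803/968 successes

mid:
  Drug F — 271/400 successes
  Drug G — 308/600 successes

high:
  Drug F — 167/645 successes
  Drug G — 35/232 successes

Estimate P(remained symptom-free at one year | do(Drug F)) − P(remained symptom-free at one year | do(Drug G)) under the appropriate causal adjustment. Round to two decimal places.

+0.13

Drug F is higher inside every HbA1c stratum but Drug G is higher in aggregate. Whether to stratify depends on how HbA1c relates to the drug.
HbA1c satisfies the back-door criterion: it is not a descendant of the drug, and it blocks the spurious path from drug to outcome. Adjusting for it (i.e., using the within-HbA1c rates) gives the causal effect.
Adjusting over the population distribution of HbA1c: 0.374·(0.942−0.830) + 0.333·(0.677−0.513) + 0.292·(0.259−0.151) = +0.128.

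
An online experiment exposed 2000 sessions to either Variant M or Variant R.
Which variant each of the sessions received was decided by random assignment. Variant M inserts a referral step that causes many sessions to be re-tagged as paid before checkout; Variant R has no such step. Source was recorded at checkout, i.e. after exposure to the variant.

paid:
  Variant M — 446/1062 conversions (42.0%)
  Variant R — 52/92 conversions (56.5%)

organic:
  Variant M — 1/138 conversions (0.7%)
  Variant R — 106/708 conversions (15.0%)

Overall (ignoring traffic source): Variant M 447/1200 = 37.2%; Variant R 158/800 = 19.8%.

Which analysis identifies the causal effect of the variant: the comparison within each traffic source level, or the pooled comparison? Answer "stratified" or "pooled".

Traffic source is downstream of the variant. One should not condition on a consequence of treatment, so the overall rates are the right comparison.
Pooled: Variant M 37.2% vs Variant R 19.8%; Variant M is higher overall.

pooled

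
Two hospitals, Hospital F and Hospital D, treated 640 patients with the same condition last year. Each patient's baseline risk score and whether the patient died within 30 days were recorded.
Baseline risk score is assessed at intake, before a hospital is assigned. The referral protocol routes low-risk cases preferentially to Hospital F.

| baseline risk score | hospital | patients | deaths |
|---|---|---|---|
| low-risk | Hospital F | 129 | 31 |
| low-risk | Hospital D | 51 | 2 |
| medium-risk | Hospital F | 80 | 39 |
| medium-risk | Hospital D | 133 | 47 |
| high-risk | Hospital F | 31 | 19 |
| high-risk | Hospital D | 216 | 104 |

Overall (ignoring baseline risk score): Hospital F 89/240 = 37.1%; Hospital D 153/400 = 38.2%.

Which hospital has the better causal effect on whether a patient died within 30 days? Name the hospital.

Here baseline risk score is a common cause — it drives both which hospital a case falls under and the outcome. The crude comparison mixes populations; the stratum-specific rates are the causally relevant ones.
Within each level — low-risk: 24.0% vs 3.9%; medium-risk: 48.8% vs 35.3%; high-risk: 61.3% vs 48.1% — Hospital D is lower every time.

Hospital D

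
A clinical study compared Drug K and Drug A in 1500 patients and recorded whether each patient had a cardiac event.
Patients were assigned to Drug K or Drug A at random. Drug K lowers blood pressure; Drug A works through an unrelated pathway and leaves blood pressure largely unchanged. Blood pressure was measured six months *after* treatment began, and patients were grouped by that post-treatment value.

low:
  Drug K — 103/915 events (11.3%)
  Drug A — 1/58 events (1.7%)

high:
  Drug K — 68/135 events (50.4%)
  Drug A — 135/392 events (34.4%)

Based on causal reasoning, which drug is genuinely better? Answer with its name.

The stratified and pooled comparisons disagree (Drug A wins within each blood pressure; Drug K wins overall), so the answer turns on the causal role of blood pressure.
Blood pressure is recorded after the drug and is itself shifted by it — it sits on the causal path from drug to outcome. Conditioning on a mediator would strip out part of the effect we want; the pooled comparison gives the total causal effect.
Pooled: Drug K 16.3% vs Drug A 30.2%; Drug K is lower overall.

Drug K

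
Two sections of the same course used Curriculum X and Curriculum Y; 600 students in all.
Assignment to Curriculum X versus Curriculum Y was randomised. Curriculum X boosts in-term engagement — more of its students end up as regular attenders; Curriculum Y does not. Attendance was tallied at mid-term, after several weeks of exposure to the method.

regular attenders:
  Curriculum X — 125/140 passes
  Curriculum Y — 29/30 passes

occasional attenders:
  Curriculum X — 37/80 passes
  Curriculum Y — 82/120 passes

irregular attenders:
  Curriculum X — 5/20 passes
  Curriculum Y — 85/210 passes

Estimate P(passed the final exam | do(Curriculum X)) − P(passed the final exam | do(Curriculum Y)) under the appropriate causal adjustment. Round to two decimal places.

Because the teaching method influences mid-term attendance, mid-term attendance is a post-treatment mediator, not a confounder. Stratifying on it would bias the estimate; the causal effect is the crude pooled difference.
The causal difference is the pooled difference: 0.696 − 0.544 = +0.151.

+0.15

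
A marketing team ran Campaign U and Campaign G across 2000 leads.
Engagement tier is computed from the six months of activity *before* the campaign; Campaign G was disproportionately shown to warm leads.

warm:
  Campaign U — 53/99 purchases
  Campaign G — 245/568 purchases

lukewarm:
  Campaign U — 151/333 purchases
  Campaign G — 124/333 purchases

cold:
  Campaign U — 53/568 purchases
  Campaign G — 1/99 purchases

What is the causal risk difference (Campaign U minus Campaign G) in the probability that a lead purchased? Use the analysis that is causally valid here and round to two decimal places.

The imbalance in engagement tier arose from how leads were allocated, not from anything the campaign did; and engagement tier independently affects the outcome. The pooled gap is confounded — condition on engagement tier.
Adjusting over the population distribution of engagement tier: 0.334·(0.535−0.431) + 0.333·(0.453−0.372) + 0.334·(0.093−0.010) = +0.089.

+0.09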